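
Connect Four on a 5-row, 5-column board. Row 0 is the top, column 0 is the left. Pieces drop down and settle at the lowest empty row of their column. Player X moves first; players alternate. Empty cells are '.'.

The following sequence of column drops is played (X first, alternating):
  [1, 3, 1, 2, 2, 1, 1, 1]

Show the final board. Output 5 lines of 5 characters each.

Move 1: X drops in col 1, lands at row 4
Move 2: O drops in col 3, lands at row 4
Move 3: X drops in col 1, lands at row 3
Move 4: O drops in col 2, lands at row 4
Move 5: X drops in col 2, lands at row 3
Move 6: O drops in col 1, lands at row 2
Move 7: X drops in col 1, lands at row 1
Move 8: O drops in col 1, lands at row 0

Answer: .O...
.X...
.O...
.XX..
.XOO.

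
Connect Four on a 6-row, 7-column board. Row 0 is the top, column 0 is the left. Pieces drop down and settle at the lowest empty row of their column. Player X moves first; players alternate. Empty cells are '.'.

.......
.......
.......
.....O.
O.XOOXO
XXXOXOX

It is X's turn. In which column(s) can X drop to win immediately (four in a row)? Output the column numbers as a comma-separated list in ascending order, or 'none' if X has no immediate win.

col 0: drop X → no win
col 1: drop X → no win
col 2: drop X → no win
col 3: drop X → no win
col 4: drop X → no win
col 5: drop X → no win
col 6: drop X → no win

Answer: none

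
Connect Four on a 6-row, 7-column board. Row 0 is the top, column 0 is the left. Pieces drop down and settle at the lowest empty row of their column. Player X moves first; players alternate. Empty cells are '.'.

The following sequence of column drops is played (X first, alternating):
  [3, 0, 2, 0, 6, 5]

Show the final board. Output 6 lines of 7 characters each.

Move 1: X drops in col 3, lands at row 5
Move 2: O drops in col 0, lands at row 5
Move 3: X drops in col 2, lands at row 5
Move 4: O drops in col 0, lands at row 4
Move 5: X drops in col 6, lands at row 5
Move 6: O drops in col 5, lands at row 5

Answer: .......
.......
.......
.......
O......
O.XX.OX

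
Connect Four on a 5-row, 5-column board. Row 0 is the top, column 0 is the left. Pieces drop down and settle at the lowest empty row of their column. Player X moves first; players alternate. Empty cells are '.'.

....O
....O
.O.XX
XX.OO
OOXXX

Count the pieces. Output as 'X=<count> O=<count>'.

X=7 O=7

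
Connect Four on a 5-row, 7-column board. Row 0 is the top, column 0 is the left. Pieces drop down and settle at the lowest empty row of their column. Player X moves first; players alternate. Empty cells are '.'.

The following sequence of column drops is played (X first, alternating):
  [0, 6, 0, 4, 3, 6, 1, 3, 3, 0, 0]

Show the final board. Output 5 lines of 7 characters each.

Answer: .......
X......
O..X...
X..O..O
XX.XO.O

Derivation:
Move 1: X drops in col 0, lands at row 4
Move 2: O drops in col 6, lands at row 4
Move 3: X drops in col 0, lands at row 3
Move 4: O drops in col 4, lands at row 4
Move 5: X drops in col 3, lands at row 4
Move 6: O drops in col 6, lands at row 3
Move 7: X drops in col 1, lands at row 4
Move 8: O drops in col 3, lands at row 3
Move 9: X drops in col 3, lands at row 2
Move 10: O drops in col 0, lands at row 2
Move 11: X drops in col 0, lands at row 1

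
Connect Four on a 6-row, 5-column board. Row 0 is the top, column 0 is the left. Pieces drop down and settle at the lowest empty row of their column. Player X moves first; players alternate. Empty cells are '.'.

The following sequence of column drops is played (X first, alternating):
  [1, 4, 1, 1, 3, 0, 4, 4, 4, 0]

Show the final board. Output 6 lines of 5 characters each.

Answer: .....
.....
....X
.O..O
OX..X
OX.XO

Derivation:
Move 1: X drops in col 1, lands at row 5
Move 2: O drops in col 4, lands at row 5
Move 3: X drops in col 1, lands at row 4
Move 4: O drops in col 1, lands at row 3
Move 5: X drops in col 3, lands at row 5
Move 6: O drops in col 0, lands at row 5
Move 7: X drops in col 4, lands at row 4
Move 8: O drops in col 4, lands at row 3
Move 9: X drops in col 4, lands at row 2
Move 10: O drops in col 0, lands at row 4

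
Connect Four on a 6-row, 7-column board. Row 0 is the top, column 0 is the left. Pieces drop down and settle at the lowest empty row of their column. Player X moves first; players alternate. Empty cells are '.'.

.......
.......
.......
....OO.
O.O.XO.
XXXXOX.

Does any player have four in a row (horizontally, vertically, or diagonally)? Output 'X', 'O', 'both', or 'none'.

X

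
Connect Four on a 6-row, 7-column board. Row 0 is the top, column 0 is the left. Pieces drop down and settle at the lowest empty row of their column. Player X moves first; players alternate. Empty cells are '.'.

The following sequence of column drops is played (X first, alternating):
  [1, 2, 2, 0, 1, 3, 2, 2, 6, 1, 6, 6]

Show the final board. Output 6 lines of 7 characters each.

Move 1: X drops in col 1, lands at row 5
Move 2: O drops in col 2, lands at row 5
Move 3: X drops in col 2, lands at row 4
Move 4: O drops in col 0, lands at row 5
Move 5: X drops in col 1, lands at row 4
Move 6: O drops in col 3, lands at row 5
Move 7: X drops in col 2, lands at row 3
Move 8: O drops in col 2, lands at row 2
Move 9: X drops in col 6, lands at row 5
Move 10: O drops in col 1, lands at row 3
Move 11: X drops in col 6, lands at row 4
Move 12: O drops in col 6, lands at row 3

Answer: .......
.......
..O....
.OX...O
.XX...X
OXOO..X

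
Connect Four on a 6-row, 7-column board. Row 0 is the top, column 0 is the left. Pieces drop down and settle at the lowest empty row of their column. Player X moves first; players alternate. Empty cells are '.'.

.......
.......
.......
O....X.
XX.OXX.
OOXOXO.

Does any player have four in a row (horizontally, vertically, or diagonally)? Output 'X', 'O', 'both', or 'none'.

none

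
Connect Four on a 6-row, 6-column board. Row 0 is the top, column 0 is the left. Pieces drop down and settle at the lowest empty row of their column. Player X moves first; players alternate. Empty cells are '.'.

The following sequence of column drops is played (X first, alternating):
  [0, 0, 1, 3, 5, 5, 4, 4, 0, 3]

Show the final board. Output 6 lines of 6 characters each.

Move 1: X drops in col 0, lands at row 5
Move 2: O drops in col 0, lands at row 4
Move 3: X drops in col 1, lands at row 5
Move 4: O drops in col 3, lands at row 5
Move 5: X drops in col 5, lands at row 5
Move 6: O drops in col 5, lands at row 4
Move 7: X drops in col 4, lands at row 5
Move 8: O drops in col 4, lands at row 4
Move 9: X drops in col 0, lands at row 3
Move 10: O drops in col 3, lands at row 4

Answer: ......
......
......
X.....
O..OOO
XX.OXX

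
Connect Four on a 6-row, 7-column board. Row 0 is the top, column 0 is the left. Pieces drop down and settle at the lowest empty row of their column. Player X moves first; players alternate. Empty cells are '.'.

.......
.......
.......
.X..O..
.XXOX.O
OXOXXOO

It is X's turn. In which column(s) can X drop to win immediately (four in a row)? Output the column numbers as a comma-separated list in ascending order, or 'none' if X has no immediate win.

col 0: drop X → no win
col 1: drop X → WIN!
col 2: drop X → no win
col 3: drop X → no win
col 4: drop X → no win
col 5: drop X → no win
col 6: drop X → no win

Answer: 1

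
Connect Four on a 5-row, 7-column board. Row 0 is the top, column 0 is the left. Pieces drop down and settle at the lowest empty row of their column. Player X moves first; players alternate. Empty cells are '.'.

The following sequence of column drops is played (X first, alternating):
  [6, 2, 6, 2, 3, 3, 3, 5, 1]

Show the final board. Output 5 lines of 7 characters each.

Move 1: X drops in col 6, lands at row 4
Move 2: O drops in col 2, lands at row 4
Move 3: X drops in col 6, lands at row 3
Move 4: O drops in col 2, lands at row 3
Move 5: X drops in col 3, lands at row 4
Move 6: O drops in col 3, lands at row 3
Move 7: X drops in col 3, lands at row 2
Move 8: O drops in col 5, lands at row 4
Move 9: X drops in col 1, lands at row 4

Answer: .......
.......
...X...
..OO..X
.XOX.OX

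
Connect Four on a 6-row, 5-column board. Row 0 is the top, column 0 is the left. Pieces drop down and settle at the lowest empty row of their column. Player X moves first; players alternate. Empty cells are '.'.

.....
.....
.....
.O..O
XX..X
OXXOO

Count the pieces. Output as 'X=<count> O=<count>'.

X=5 O=5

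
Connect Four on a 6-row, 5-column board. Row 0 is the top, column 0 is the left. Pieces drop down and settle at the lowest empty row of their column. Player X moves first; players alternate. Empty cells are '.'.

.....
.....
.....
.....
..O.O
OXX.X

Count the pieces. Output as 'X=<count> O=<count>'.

X=3 O=3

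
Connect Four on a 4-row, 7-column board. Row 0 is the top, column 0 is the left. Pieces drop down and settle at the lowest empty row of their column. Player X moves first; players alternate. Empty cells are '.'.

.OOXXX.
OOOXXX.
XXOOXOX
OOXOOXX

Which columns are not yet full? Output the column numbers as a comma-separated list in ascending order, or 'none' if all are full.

col 0: top cell = '.' → open
col 1: top cell = 'O' → FULL
col 2: top cell = 'O' → FULL
col 3: top cell = 'X' → FULL
col 4: top cell = 'X' → FULL
col 5: top cell = 'X' → FULL
col 6: top cell = '.' → open

Answer: 0,6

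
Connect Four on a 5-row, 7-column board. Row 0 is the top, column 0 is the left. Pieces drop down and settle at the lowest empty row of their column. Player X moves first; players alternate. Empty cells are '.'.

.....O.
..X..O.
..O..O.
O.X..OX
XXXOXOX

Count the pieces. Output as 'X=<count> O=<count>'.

X=8 O=8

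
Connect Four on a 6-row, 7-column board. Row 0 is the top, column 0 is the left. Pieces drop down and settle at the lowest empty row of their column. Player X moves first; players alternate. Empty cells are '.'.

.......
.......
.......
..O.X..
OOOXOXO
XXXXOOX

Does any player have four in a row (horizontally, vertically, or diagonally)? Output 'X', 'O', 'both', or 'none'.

X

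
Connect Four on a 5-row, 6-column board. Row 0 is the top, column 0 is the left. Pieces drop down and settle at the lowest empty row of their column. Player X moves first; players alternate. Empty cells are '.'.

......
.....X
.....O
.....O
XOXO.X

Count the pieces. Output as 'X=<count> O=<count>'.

X=4 O=4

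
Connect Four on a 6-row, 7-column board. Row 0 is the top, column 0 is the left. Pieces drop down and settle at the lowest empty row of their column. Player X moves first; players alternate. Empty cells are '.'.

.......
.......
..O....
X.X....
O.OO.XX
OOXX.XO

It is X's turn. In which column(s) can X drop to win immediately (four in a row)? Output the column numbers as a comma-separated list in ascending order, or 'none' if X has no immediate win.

col 0: drop X → no win
col 1: drop X → no win
col 2: drop X → no win
col 3: drop X → no win
col 4: drop X → WIN!
col 5: drop X → no win
col 6: drop X → no win

Answer: 4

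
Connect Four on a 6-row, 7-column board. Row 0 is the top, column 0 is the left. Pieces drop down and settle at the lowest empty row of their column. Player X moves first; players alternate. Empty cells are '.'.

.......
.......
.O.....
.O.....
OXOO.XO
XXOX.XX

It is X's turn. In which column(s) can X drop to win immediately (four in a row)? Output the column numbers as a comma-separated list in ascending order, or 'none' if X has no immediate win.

Answer: 4

Derivation:
col 0: drop X → no win
col 1: drop X → no win
col 2: drop X → no win
col 3: drop X → no win
col 4: drop X → WIN!
col 5: drop X → no win
col 6: drop X → no win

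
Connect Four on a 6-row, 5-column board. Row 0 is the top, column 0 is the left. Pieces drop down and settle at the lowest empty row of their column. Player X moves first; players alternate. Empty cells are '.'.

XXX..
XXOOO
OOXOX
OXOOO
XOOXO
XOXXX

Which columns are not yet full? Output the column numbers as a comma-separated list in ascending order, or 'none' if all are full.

Answer: 3,4

Derivation:
col 0: top cell = 'X' → FULL
col 1: top cell = 'X' → FULL
col 2: top cell = 'X' → FULL
col 3: top cell = '.' → open
col 4: top cell = '.' → open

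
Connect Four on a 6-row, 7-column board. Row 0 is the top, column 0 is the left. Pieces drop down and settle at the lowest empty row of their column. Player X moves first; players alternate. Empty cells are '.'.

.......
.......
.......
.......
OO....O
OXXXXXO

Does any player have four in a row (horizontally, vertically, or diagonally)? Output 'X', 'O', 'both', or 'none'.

X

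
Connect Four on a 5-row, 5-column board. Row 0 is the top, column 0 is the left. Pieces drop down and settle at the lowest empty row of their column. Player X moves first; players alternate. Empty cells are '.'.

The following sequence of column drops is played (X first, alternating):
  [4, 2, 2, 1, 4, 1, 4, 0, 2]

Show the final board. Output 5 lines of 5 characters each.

Move 1: X drops in col 4, lands at row 4
Move 2: O drops in col 2, lands at row 4
Move 3: X drops in col 2, lands at row 3
Move 4: O drops in col 1, lands at row 4
Move 5: X drops in col 4, lands at row 3
Move 6: O drops in col 1, lands at row 3
Move 7: X drops in col 4, lands at row 2
Move 8: O drops in col 0, lands at row 4
Move 9: X drops in col 2, lands at row 2

Answer: .....
.....
..X.X
.OX.X
OOO.X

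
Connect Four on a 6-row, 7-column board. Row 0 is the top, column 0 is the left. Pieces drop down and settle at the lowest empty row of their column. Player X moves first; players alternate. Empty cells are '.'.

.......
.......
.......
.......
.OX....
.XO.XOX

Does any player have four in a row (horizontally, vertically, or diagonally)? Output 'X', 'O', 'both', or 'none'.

none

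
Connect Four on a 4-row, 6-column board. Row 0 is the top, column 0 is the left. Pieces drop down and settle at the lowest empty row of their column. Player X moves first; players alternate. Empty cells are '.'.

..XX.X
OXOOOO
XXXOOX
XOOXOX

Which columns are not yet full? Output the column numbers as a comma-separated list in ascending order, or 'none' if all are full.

Answer: 0,1,4

Derivation:
col 0: top cell = '.' → open
col 1: top cell = '.' → open
col 2: top cell = 'X' → FULL
col 3: top cell = 'X' → FULL
col 4: top cell = '.' → open
col 5: top cell = 'X' → FULL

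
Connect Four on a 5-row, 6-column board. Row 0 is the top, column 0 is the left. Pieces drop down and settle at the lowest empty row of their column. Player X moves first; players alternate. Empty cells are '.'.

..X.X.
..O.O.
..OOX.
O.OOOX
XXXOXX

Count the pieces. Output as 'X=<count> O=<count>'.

X=9 O=9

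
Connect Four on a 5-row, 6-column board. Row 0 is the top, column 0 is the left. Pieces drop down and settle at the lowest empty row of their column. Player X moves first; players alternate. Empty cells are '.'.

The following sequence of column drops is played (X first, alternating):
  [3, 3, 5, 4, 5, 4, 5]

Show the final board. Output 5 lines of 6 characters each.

Answer: ......
......
.....X
...OOX
...XOX

Derivation:
Move 1: X drops in col 3, lands at row 4
Move 2: O drops in col 3, lands at row 3
Move 3: X drops in col 5, lands at row 4
Move 4: O drops in col 4, lands at row 4
Move 5: X drops in col 5, lands at row 3
Move 6: O drops in col 4, lands at row 3
Move 7: X drops in col 5, lands at row 2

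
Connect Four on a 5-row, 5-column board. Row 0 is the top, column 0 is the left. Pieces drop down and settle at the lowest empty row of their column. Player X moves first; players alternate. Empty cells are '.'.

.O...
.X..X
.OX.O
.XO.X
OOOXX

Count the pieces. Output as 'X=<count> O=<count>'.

X=7 O=7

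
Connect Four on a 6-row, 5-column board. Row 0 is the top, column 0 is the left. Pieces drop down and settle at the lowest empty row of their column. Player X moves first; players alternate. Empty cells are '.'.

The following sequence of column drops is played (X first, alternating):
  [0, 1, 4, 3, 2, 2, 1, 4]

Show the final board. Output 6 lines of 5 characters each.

Answer: .....
.....
.....
.....
.XO.O
XOXOX

Derivation:
Move 1: X drops in col 0, lands at row 5
Move 2: O drops in col 1, lands at row 5
Move 3: X drops in col 4, lands at row 5
Move 4: O drops in col 3, lands at row 5
Move 5: X drops in col 2, lands at row 5
Move 6: O drops in col 2, lands at row 4
Move 7: X drops in col 1, lands at row 4
Move 8: O drops in col 4, lands at row 4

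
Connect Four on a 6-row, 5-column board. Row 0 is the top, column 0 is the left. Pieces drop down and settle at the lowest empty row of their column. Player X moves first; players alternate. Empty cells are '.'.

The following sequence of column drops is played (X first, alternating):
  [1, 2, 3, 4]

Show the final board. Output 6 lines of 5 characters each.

Move 1: X drops in col 1, lands at row 5
Move 2: O drops in col 2, lands at row 5
Move 3: X drops in col 3, lands at row 5
Move 4: O drops in col 4, lands at row 5

Answer: .....
.....
.....
.....
.....
.XOXO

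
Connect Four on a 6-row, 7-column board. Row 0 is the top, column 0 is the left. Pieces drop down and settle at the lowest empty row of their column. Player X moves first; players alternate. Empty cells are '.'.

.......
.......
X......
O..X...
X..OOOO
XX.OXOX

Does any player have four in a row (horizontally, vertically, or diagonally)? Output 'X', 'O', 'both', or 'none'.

O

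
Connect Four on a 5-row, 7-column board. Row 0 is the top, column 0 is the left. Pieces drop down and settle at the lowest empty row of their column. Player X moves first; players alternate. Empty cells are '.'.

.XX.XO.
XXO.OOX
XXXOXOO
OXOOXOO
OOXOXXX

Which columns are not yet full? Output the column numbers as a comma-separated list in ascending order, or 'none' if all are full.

col 0: top cell = '.' → open
col 1: top cell = 'X' → FULL
col 2: top cell = 'X' → FULL
col 3: top cell = '.' → open
col 4: top cell = 'X' → FULL
col 5: top cell = 'O' → FULL
col 6: top cell = '.' → open

Answer: 0,3,6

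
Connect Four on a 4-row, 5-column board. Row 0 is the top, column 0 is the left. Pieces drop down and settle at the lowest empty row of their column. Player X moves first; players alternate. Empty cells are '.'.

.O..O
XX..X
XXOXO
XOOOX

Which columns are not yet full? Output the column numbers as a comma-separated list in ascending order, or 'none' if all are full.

col 0: top cell = '.' → open
col 1: top cell = 'O' → FULL
col 2: top cell = '.' → open
col 3: top cell = '.' → open
col 4: top cell = 'O' → FULL

Answer: 0,2,3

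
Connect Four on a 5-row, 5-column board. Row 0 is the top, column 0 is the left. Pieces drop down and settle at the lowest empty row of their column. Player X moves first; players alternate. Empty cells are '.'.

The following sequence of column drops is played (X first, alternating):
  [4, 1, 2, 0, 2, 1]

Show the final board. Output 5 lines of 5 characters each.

Answer: .....
.....
.....
.OX..
OOX.X

Derivation:
Move 1: X drops in col 4, lands at row 4
Move 2: O drops in col 1, lands at row 4
Move 3: X drops in col 2, lands at row 4
Move 4: O drops in col 0, lands at row 4
Move 5: X drops in col 2, lands at row 3
Move 6: O drops in col 1, lands at row 3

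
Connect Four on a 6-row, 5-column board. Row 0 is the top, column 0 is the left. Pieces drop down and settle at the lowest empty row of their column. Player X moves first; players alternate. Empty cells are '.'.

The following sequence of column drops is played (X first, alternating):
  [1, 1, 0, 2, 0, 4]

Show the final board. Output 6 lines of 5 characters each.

Move 1: X drops in col 1, lands at row 5
Move 2: O drops in col 1, lands at row 4
Move 3: X drops in col 0, lands at row 5
Move 4: O drops in col 2, lands at row 5
Move 5: X drops in col 0, lands at row 4
Move 6: O drops in col 4, lands at row 5

Answer: .....
.....
.....
.....
XO...
XXO.O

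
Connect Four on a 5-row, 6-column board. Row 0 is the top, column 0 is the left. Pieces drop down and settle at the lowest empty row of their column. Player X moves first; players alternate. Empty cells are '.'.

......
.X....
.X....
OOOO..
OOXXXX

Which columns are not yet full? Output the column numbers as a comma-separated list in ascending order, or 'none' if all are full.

Answer: 0,1,2,3,4,5

Derivation:
col 0: top cell = '.' → open
col 1: top cell = '.' → open
col 2: top cell = '.' → open
col 3: top cell = '.' → open
col 4: top cell = '.' → open
col 5: top cell = '.' → open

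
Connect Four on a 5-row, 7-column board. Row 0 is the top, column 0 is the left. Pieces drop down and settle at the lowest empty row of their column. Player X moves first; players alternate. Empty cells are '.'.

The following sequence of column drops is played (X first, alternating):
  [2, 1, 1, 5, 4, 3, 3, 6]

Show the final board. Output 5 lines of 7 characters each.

Answer: .......
.......
.......
.X.X...
.OXOXOO

Derivation:
Move 1: X drops in col 2, lands at row 4
Move 2: O drops in col 1, lands at row 4
Move 3: X drops in col 1, lands at row 3
Move 4: O drops in col 5, lands at row 4
Move 5: X drops in col 4, lands at row 4
Move 6: O drops in col 3, lands at row 4
Move 7: X drops in col 3, lands at row 3
Move 8: O drops in col 6, lands at row 4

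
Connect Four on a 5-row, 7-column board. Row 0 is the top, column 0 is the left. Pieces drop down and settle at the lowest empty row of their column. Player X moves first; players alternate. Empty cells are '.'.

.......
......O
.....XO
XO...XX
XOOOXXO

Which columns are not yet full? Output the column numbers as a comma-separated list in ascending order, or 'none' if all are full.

col 0: top cell = '.' → open
col 1: top cell = '.' → open
col 2: top cell = '.' → open
col 3: top cell = '.' → open
col 4: top cell = '.' → open
col 5: top cell = '.' → open
col 6: top cell = '.' → open

Answer: 0,1,2,3,4,5,6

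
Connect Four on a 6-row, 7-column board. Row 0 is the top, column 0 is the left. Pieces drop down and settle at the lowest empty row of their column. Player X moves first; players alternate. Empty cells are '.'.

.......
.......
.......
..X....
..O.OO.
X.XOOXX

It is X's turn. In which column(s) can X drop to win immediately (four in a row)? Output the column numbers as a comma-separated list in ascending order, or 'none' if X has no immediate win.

col 0: drop X → no win
col 1: drop X → no win
col 2: drop X → no win
col 3: drop X → no win
col 4: drop X → no win
col 5: drop X → no win
col 6: drop X → no win

Answer: none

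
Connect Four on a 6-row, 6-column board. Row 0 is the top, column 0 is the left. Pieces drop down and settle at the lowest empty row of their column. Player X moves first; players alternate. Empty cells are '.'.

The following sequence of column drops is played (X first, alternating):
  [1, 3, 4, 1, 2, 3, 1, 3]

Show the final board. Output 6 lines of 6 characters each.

Move 1: X drops in col 1, lands at row 5
Move 2: O drops in col 3, lands at row 5
Move 3: X drops in col 4, lands at row 5
Move 4: O drops in col 1, lands at row 4
Move 5: X drops in col 2, lands at row 5
Move 6: O drops in col 3, lands at row 4
Move 7: X drops in col 1, lands at row 3
Move 8: O drops in col 3, lands at row 3

Answer: ......
......
......
.X.O..
.O.O..
.XXOX.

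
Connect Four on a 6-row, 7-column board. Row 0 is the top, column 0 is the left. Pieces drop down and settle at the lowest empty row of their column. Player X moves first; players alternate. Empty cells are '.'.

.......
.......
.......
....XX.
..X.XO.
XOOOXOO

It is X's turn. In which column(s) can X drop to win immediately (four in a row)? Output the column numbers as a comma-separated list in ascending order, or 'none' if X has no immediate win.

col 0: drop X → no win
col 1: drop X → no win
col 2: drop X → no win
col 3: drop X → no win
col 4: drop X → WIN!
col 5: drop X → no win
col 6: drop X → no win

Answer: 4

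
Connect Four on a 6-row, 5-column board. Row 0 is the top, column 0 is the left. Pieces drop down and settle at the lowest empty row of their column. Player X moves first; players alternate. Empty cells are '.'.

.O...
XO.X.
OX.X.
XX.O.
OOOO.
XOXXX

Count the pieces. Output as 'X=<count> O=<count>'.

X=10 O=9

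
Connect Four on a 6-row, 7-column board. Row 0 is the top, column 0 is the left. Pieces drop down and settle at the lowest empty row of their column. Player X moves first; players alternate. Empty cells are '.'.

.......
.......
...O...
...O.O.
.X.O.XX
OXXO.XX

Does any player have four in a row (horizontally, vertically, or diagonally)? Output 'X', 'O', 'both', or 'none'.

O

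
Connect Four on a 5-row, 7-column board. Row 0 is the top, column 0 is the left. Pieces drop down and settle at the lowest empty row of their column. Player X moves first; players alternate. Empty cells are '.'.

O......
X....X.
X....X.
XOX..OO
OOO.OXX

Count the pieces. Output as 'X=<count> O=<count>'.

X=8 O=8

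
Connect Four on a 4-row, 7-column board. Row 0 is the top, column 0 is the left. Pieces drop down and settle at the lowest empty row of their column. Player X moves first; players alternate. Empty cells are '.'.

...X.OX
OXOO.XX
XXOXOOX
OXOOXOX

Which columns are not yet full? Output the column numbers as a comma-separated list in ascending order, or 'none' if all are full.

Answer: 0,1,2,4

Derivation:
col 0: top cell = '.' → open
col 1: top cell = '.' → open
col 2: top cell = '.' → open
col 3: top cell = 'X' → FULL
col 4: top cell = '.' → open
col 5: top cell = 'O' → FULL
col 6: top cell = 'X' → FULL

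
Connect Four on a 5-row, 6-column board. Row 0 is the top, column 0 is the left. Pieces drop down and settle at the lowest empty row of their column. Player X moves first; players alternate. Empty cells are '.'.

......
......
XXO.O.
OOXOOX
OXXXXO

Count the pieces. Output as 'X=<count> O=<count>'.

X=8 O=8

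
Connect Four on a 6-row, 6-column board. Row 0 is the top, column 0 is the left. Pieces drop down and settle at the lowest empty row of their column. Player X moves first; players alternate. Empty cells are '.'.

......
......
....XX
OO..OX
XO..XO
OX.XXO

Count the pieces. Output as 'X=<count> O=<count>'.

X=8 O=7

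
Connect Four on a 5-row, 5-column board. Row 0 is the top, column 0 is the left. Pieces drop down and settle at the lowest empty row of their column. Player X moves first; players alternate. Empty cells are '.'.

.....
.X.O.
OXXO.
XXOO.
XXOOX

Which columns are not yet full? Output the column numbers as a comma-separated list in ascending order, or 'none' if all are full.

Answer: 0,1,2,3,4

Derivation:
col 0: top cell = '.' → open
col 1: top cell = '.' → open
col 2: top cell = '.' → open
col 3: top cell = '.' → open
col 4: top cell = '.' → open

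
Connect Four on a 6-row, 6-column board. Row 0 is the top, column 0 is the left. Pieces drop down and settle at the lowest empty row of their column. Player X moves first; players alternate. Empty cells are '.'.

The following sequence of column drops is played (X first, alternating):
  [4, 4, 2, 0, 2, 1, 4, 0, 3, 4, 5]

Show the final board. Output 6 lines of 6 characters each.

Move 1: X drops in col 4, lands at row 5
Move 2: O drops in col 4, lands at row 4
Move 3: X drops in col 2, lands at row 5
Move 4: O drops in col 0, lands at row 5
Move 5: X drops in col 2, lands at row 4
Move 6: O drops in col 1, lands at row 5
Move 7: X drops in col 4, lands at row 3
Move 8: O drops in col 0, lands at row 4
Move 9: X drops in col 3, lands at row 5
Move 10: O drops in col 4, lands at row 2
Move 11: X drops in col 5, lands at row 5

Answer: ......
......
....O.
....X.
O.X.O.
OOXXXX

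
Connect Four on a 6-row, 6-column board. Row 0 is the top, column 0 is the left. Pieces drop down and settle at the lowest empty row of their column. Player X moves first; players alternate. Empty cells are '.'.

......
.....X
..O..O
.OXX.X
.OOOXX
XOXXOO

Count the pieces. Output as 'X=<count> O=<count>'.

X=9 O=9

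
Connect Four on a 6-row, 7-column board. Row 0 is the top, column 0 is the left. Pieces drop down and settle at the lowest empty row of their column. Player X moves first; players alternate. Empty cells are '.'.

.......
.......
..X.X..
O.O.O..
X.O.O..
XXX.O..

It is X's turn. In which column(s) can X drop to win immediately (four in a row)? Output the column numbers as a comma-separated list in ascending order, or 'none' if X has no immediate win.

Answer: 3

Derivation:
col 0: drop X → no win
col 1: drop X → no win
col 2: drop X → no win
col 3: drop X → WIN!
col 4: drop X → no win
col 5: drop X → no win
col 6: drop X → no win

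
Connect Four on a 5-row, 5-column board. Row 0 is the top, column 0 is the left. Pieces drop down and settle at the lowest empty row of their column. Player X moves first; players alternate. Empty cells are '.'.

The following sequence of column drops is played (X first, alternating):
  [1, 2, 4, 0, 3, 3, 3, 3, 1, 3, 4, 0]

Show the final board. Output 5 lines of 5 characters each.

Answer: ...O.
...O.
...X.
OX.OX
OXOXX

Derivation:
Move 1: X drops in col 1, lands at row 4
Move 2: O drops in col 2, lands at row 4
Move 3: X drops in col 4, lands at row 4
Move 4: O drops in col 0, lands at row 4
Move 5: X drops in col 3, lands at row 4
Move 6: O drops in col 3, lands at row 3
Move 7: X drops in col 3, lands at row 2
Move 8: O drops in col 3, lands at row 1
Move 9: X drops in col 1, lands at row 3
Move 10: O drops in col 3, lands at row 0
Move 11: X drops in col 4, lands at row 3
Move 12: O drops in col 0, lands at row 3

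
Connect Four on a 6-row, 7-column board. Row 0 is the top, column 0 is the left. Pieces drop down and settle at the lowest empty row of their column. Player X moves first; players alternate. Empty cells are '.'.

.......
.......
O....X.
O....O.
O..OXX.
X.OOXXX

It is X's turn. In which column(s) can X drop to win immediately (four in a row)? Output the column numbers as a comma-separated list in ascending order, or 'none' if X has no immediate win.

col 0: drop X → no win
col 1: drop X → no win
col 2: drop X → no win
col 3: drop X → no win
col 4: drop X → no win
col 5: drop X → no win
col 6: drop X → no win

Answer: none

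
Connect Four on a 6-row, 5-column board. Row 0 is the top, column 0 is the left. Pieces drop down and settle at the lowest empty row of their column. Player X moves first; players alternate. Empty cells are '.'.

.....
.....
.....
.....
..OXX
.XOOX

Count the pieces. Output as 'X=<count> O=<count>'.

X=4 O=3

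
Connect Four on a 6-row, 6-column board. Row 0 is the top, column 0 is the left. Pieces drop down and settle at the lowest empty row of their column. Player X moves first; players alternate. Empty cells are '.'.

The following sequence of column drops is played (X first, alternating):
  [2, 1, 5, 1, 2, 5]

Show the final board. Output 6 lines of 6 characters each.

Move 1: X drops in col 2, lands at row 5
Move 2: O drops in col 1, lands at row 5
Move 3: X drops in col 5, lands at row 5
Move 4: O drops in col 1, lands at row 4
Move 5: X drops in col 2, lands at row 4
Move 6: O drops in col 5, lands at row 4

Answer: ......
......
......
......
.OX..O
.OX..X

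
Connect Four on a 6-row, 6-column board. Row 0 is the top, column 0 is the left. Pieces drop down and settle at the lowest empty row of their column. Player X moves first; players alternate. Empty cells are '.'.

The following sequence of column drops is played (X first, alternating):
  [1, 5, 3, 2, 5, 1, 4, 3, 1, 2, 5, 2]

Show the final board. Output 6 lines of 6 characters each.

Move 1: X drops in col 1, lands at row 5
Move 2: O drops in col 5, lands at row 5
Move 3: X drops in col 3, lands at row 5
Move 4: O drops in col 2, lands at row 5
Move 5: X drops in col 5, lands at row 4
Move 6: O drops in col 1, lands at row 4
Move 7: X drops in col 4, lands at row 5
Move 8: O drops in col 3, lands at row 4
Move 9: X drops in col 1, lands at row 3
Move 10: O drops in col 2, lands at row 4
Move 11: X drops in col 5, lands at row 3
Move 12: O drops in col 2, lands at row 3

Answer: ......
......
......
.XO..X
.OOO.X
.XOXXO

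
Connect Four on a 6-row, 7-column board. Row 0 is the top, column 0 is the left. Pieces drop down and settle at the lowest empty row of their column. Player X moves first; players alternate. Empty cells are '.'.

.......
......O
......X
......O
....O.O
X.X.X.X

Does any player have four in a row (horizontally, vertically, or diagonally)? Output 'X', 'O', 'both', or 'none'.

none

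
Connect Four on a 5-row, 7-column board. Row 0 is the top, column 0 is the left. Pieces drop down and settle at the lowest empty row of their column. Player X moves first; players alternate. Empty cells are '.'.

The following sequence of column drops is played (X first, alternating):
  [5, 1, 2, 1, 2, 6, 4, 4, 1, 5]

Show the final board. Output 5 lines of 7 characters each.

Answer: .......
.......
.X.....
.OX.OO.
.OX.XXO

Derivation:
Move 1: X drops in col 5, lands at row 4
Move 2: O drops in col 1, lands at row 4
Move 3: X drops in col 2, lands at row 4
Move 4: O drops in col 1, lands at row 3
Move 5: X drops in col 2, lands at row 3
Move 6: O drops in col 6, lands at row 4
Move 7: X drops in col 4, lands at row 4
Move 8: O drops in col 4, lands at row 3
Move 9: X drops in col 1, lands at row 2
Move 10: O drops in col 5, lands at row 3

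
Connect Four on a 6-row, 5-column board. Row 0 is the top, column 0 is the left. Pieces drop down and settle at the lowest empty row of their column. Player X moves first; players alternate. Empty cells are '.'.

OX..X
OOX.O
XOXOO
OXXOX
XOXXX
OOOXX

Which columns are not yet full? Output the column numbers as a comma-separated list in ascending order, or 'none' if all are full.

col 0: top cell = 'O' → FULL
col 1: top cell = 'X' → FULL
col 2: top cell = '.' → open
col 3: top cell = '.' → open
col 4: top cell = 'X' → FULL

Answer: 2,3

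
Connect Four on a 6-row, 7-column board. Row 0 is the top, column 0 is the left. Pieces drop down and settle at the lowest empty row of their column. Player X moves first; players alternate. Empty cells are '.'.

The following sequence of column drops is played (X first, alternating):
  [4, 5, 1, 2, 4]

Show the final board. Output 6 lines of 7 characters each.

Move 1: X drops in col 4, lands at row 5
Move 2: O drops in col 5, lands at row 5
Move 3: X drops in col 1, lands at row 5
Move 4: O drops in col 2, lands at row 5
Move 5: X drops in col 4, lands at row 4

Answer: .......
.......
.......
.......
....X..
.XO.XO.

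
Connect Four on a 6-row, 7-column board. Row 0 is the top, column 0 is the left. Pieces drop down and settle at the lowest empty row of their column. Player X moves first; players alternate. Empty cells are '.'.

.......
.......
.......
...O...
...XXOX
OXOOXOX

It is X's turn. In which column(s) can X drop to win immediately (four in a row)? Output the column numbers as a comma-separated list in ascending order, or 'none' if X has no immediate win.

Answer: none

Derivation:
col 0: drop X → no win
col 1: drop X → no win
col 2: drop X → no win
col 3: drop X → no win
col 4: drop X → no win
col 5: drop X → no win
col 6: drop X → no win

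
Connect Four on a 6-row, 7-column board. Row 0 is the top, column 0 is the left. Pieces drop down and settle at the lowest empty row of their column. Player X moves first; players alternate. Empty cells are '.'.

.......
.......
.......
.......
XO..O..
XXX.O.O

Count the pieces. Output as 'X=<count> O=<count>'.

X=4 O=4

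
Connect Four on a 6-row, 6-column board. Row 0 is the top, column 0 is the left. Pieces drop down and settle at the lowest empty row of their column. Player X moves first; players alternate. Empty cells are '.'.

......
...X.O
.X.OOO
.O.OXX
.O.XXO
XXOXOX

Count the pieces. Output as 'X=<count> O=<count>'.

X=10 O=10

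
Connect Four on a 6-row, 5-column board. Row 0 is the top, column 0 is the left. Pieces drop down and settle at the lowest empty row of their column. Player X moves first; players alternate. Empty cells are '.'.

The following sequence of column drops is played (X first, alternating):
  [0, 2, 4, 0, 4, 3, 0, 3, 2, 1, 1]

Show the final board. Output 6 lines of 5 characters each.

Answer: .....
.....
.....
X....
OXXOX
XOOOX

Derivation:
Move 1: X drops in col 0, lands at row 5
Move 2: O drops in col 2, lands at row 5
Move 3: X drops in col 4, lands at row 5
Move 4: O drops in col 0, lands at row 4
Move 5: X drops in col 4, lands at row 4
Move 6: O drops in col 3, lands at row 5
Move 7: X drops in col 0, lands at row 3
Move 8: O drops in col 3, lands at row 4
Move 9: X drops in col 2, lands at row 4
Move 10: O drops in col 1, lands at row 5
Move 11: X drops in col 1, lands at row 4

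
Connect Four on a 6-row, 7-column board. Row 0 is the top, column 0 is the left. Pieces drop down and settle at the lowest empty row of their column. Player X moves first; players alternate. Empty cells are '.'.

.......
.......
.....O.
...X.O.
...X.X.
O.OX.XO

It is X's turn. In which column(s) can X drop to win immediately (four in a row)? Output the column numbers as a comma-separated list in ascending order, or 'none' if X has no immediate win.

col 0: drop X → no win
col 1: drop X → no win
col 2: drop X → no win
col 3: drop X → WIN!
col 4: drop X → no win
col 5: drop X → no win
col 6: drop X → no win

Answer: 3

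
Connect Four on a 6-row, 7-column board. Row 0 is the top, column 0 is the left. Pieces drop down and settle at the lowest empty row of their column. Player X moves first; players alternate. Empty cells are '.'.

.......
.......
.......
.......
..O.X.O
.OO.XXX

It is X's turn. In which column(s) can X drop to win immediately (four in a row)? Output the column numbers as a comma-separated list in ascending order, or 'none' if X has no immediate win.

col 0: drop X → no win
col 1: drop X → no win
col 2: drop X → no win
col 3: drop X → WIN!
col 4: drop X → no win
col 5: drop X → no win
col 6: drop X → no win

Answer: 3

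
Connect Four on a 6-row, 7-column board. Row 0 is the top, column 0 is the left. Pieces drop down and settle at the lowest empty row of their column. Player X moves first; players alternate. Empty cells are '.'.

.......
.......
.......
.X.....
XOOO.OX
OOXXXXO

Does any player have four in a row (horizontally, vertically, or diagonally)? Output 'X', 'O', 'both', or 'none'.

X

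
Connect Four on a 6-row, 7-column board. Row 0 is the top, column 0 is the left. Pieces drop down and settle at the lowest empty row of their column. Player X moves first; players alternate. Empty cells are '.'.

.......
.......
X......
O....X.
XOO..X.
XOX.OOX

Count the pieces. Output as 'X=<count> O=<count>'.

X=7 O=6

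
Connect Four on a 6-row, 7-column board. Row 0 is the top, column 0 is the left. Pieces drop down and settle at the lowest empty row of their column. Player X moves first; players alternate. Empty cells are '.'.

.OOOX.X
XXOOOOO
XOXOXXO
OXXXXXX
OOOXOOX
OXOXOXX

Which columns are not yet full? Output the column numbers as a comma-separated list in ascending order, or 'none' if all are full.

Answer: 0,5

Derivation:
col 0: top cell = '.' → open
col 1: top cell = 'O' → FULL
col 2: top cell = 'O' → FULL
col 3: top cell = 'O' → FULL
col 4: top cell = 'X' → FULL
col 5: top cell = '.' → open
col 6: top cell = 'X' → FULL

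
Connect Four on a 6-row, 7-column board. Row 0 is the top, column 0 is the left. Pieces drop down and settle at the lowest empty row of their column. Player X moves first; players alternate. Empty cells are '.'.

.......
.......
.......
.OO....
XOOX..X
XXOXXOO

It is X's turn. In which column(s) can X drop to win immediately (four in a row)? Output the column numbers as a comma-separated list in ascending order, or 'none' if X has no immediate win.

col 0: drop X → no win
col 1: drop X → no win
col 2: drop X → no win
col 3: drop X → no win
col 4: drop X → no win
col 5: drop X → no win
col 6: drop X → no win

Answer: none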